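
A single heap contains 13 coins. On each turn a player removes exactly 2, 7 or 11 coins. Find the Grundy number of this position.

Grundy values for subtraction set {2, 7, 11}:
g(0) = mex{} = 0
g(1) = mex{} = 0
g(2) = mex{0} = 1
g(3) = mex{0} = 1
g(4) = mex{1} = 0
g(5) = mex{1} = 0
g(6) = mex{0} = 1
g(7) = mex{0} = 1
g(8) = mex{0,1} = 2
g(9) = mex{1} = 0
g(10) = mex{1,2} = 0
g(11) = mex{0} = 1
g(12) = mex{0} = 1
g(13) = mex{1} = 0
So g(13) = 0.

0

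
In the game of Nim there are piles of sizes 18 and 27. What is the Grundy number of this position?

9

In binary:
  10010  (18)
  11011  (27)
  -----
  01001  (9)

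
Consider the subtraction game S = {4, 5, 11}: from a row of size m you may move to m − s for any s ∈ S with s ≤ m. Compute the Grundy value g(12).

3

Build the Grundy sequence with g(k) = mex{g(k−s) : s ∈ {4, 5, 11}, s ≤ k}:
k:     0  1  2  3  4  5  6  7  8  9 10 11 12
g(k):  0  0  0  0  1  1  1  1  2  0  0  2  3
So g(12) = 3.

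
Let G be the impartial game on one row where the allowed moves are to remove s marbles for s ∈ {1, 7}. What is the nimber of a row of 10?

0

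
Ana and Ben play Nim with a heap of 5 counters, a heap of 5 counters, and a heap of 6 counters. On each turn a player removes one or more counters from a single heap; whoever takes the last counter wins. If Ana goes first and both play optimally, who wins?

Ana wins

Nim-sum: 5 XOR 5 XOR 6 = 6.
The nim-sum is 6 ≠ 0, so this is an N-position: the player to move can win; Ana has a winning move.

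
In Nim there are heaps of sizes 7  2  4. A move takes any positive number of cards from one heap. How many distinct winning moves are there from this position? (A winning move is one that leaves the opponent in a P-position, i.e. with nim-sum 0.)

1

Write each in binary and XOR column by column:
  111  (7)
  010  (2)
  100  (4)
  ---
  001  (1)
The overall nim-sum is X = 1. A heap of size p has a winning move iff p XOR X < p (reduce it to p XOR X).
  7: 7 XOR 1 = 6 < 7 — winning move (to 6).
  2: 2 XOR 1 = 3 ≥ 2 — no move.
  4: 4 XOR 1 = 5 ≥ 4 — no move.
That gives 1 winning move.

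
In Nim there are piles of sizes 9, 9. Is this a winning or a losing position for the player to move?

Losing position

Nim-sum: 9 XOR 9 = 0.
The nim-sum is 0, so this is a P-position: the player to move is in a losing position under optimal play.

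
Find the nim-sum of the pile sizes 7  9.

14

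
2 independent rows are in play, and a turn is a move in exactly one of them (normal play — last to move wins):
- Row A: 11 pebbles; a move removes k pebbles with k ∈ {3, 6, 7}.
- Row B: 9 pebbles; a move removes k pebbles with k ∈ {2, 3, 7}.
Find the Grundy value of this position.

2

For row A, compute g(0), g(1), … with moves {3, 6, 7}:
k:     0  1  2  3  4  5  6  7  8  9 10 11
g(k):  0  0  0  1  1  1  2  2  2  3  0  0
So g(11) = 0.
Grundy values for row B (subtraction set {2, 3, 7}):
k:     0  1  2  3  4  5  6  7  8  9
g(k):  0  0  1  1  2  0  0  1  1  2
So g(9) = 2.
By the Sprague-Grundy theorem, the Grundy value of a sum of independent games is the XOR of the component values.
Combined value = 0 ⊕ 2 = 2.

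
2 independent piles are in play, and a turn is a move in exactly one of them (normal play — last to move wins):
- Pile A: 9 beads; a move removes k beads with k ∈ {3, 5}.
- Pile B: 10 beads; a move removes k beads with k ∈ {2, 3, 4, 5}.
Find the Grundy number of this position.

1

For pile A, compute g(0), g(1), … with moves {3, 5}:
g(0) = mex{} = 0
g(1) = mex{} = 0
g(2) = mex{} = 0
g(3) = mex{0} = 1
g(4) = mex{0} = 1
g(5) = mex{0} = 1
g(6) = mex{0,1} = 2
g(7) = mex{0,1} = 2
g(8) = mex{1} = 0
g(9) = mex{1,2} = 0
So g(9) = 0.
Build the Grundy sequence for pile B with g(k) = mex{g(k−s) : s ∈ {2, 3, 4, 5}, s ≤ k}:
g(0) = mex{} = 0
g(1) = mex{} = 0
g(2) = mex{0} = 1
g(3) = mex{0} = 1
g(4) = mex{0,1} = 2
g(5) = mex{0,1} = 2
g(6) = mex{0,1,2} = 3
g(7) = mex{1,2} = 0
g(8) = mex{1,2,3} = 0
g(9) = mex{0,2,3} = 1
g(10) = mex{0,2,3} = 1
So g(10) = 1.
By the Sprague-Grundy theorem, the Grundy value of a sum of independent games is the XOR of the component values.
Combined value = 0 ⊕ 1 = 1.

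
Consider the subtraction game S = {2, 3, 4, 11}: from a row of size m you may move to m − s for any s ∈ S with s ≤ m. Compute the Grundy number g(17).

2

Compute g(0), g(1), … for moves {2, 3, 4, 11}:
k:     0  1  2  3  4  5  6  7  8  9 10 11 12 13 14 15 16 17
g(k):  0  0  1  1  2  2  0  0  1  1  2  2  3  0  0  1  1  2
So g(17) = 2.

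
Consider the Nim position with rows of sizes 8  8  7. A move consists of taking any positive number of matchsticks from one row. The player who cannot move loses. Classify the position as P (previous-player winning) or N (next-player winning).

N-position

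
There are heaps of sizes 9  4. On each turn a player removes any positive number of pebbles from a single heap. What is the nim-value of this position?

Nim-sum: 9 ^ 4 = 13.

13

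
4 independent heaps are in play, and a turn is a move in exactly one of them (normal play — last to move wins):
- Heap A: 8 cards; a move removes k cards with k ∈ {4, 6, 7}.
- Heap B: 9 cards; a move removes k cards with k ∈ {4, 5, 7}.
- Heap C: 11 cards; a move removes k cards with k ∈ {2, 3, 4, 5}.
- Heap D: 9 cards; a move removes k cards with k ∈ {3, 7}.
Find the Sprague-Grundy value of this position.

3

Grundy values for heap A (subtraction set {4, 6, 7}):
k:     0  1  2  3  4  5  6  7  8
g(k):  0  0  0  0  1  1  1  1  2
So g(8) = 2.
For heap B, compute g(0), g(1), … with moves {4, 5, 7}:
k:     0  1  2  3  4  5  6  7  8  9
g(k):  0  0  0  0  1  1  1  1  2  2
So g(9) = 2.
For heap C, compute g(0), g(1), … with moves {2, 3, 4, 5}:
g(0) = mex{} = 0
g(1) = mex{} = 0
g(2) = mex{0} = 1
g(3) = mex{0} = 1
g(4) = mex{0,1} = 2
g(5) = mex{0,1} = 2
g(6) = mex{0,1,2} = 3
g(7) = mex{1,2} = 0
g(8) = mex{1,2,3} = 0
g(9) = mex{0,2,3} = 1
g(10) = mex{0,2,3} = 1
g(11) = mex{0,1,3} = 2
So g(11) = 2.
Build the Grundy sequence for heap D with g(k) = mex{g(k−s) : s ∈ {3, 7}, s ≤ k}:
k:     0  1  2  3  4  5  6  7  8  9
g(k):  0  0  0  1  1  1  0  2  2  1
So g(9) = 1.
The value of a disjunctive sum is the nim-sum of the parts.
Combined value = 2 XOR 2 XOR 2 XOR 1 = 3.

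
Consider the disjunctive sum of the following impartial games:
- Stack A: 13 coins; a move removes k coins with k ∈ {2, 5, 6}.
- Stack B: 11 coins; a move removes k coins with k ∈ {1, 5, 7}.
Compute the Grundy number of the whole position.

0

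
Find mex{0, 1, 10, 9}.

2

The values 0, 1 are all present; 2 is the first non-negative integer missing from the set.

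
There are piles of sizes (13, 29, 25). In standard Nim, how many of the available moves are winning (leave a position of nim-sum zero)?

In binary:
  01101  (13)
  11101  (29)
  11001  (25)
  -----
  01001  (9)
The overall nim-sum is X = 9. A pile of size p has a winning move iff p XOR X < p (reduce it to p XOR X).
  13: 13 XOR 9 = 4 < 13 — winning move (to 4).
  29: 29 XOR 9 = 20 < 29 — winning move (to 20).
  25: 25 XOR 9 = 16 < 25 — winning move (to 16).
That gives 3 winning moves.

3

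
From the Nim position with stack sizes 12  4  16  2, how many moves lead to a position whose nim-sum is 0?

1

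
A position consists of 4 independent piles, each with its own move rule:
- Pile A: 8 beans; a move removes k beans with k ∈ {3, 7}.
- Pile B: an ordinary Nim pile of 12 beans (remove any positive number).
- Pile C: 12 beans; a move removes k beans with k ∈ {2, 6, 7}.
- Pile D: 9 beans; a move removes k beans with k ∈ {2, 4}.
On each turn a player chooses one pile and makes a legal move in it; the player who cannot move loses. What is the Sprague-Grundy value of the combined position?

13

Grundy values for pile A (subtraction set {3, 7}):
g(0) = mex{} = 0
g(1) = mex{} = 0
g(2) = mex{} = 0
g(3) = mex{0} = 1
g(4) = mex{0} = 1
g(5) = mex{0} = 1
g(6) = mex{1} = 0
g(7) = mex{0,1} = 2
g(8) = mex{0,1} = 2
So g(8) = 2.
Pile B is a plain Nim pile of size 12, so its Grundy value is 12.
Grundy values for pile C (subtraction set {2, 6, 7}):
k:     0  1  2  3  4  5  6  7  8  9 10 11 12
g(k):  0  0  1  1  0  0  1  1  2  0  3  1  2
So g(12) = 2.
For pile D, compute g(0), g(1), … with moves {2, 4}:
k:     0  1  2  3  4  5  6  7  8  9
g(k):  0  0  1  1  2  2  0  0  1  1
So g(9) = 1.
The value of a disjunctive sum is the nim-sum of the parts.
Combined value = 2 ⊕ 12 ⊕ 2 ⊕ 1 = 13.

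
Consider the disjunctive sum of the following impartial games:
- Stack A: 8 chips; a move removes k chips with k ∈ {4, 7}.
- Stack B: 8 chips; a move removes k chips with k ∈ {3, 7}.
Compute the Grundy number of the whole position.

0

Grundy values for stack A (subtraction set {4, 7}):
k:     0  1  2  3  4  5  6  7  8
g(k):  0  0  0  0  1  1  1  1  2
So g(8) = 2.
Build the Grundy sequence for stack B with g(k) = mex{g(k−s) : s ∈ {3, 7}, s ≤ k}:
g(0) = mex{} = 0
g(1) = mex{} = 0
g(2) = mex{} = 0
g(3) = mex{0} = 1
g(4) = mex{0} = 1
g(5) = mex{0} = 1
g(6) = mex{1} = 0
g(7) = mex{0,1} = 2
g(8) = mex{0,1} = 2
So g(8) = 2.
The value of a disjunctive sum is the nim-sum of the parts.
Combined value = 2 ⊕ 2 = 0.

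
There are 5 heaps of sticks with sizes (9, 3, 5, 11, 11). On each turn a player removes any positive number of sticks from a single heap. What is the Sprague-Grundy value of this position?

Nim-sum: 9 ^ 3 ^ 5 ^ 11 ^ 11 = 15.

15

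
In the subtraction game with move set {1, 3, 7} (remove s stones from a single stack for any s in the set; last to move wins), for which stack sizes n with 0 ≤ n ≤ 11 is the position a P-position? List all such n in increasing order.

0, 2, 4, 6, 8, 10

Compute g(0), g(1), … for moves {1, 3, 7}:
k:     0  1  2  3  4  5  6  7  8  9 10 11
g(k):  0  1  0  1  0  1  0  1  0  1  0  1
The P-positions (g = 0) in 0..11 are 0, 2, 4, 6, 8, 10.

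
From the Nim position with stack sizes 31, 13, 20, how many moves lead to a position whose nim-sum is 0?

3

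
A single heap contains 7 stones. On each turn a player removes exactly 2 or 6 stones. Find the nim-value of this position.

1

Compute g(0), g(1), … for moves {2, 6}:
g(0) = mex{} = 0
g(1) = mex{} = 0
g(2) = mex{0} = 1
g(3) = mex{0} = 1
g(4) = mex{1} = 0
g(5) = mex{1} = 0
g(6) = mex{0} = 1
g(7) = mex{0} = 1
So g(7) = 1.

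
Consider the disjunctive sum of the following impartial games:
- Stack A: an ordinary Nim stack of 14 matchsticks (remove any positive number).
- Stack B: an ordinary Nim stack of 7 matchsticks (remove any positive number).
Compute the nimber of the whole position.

Stack A is a plain Nim stack of size 14, so its Grundy value is 14.
Stack B is a plain Nim stack of size 7, so its Grundy value is 7.
By the Sprague-Grundy theorem, the Grundy value of a sum of independent games is the XOR of the component values.
Combined value = 14 ⊕ 7 = 9.

9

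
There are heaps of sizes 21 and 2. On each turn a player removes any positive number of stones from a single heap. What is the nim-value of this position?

Nim-sum: 21 XOR 2 = 23.

23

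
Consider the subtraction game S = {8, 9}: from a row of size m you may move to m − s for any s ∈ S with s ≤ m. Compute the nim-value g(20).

0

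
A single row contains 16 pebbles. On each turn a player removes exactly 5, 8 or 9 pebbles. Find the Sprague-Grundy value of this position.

Grundy values for subtraction set {5, 8, 9}:
k:     0  1  2  3  4  5  6  7  8  9 10 11 12 13 14 15 16
g(k):  0  0  0  0  0  1  1  1  1  1  2  2  2  2  0  0  0
So g(16) = 0.

0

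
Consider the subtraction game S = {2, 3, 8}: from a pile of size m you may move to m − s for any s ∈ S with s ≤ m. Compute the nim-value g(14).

2

Compute g(0), g(1), … for moves {2, 3, 8}:
g(0) = mex{} = 0
g(1) = mex{} = 0
g(2) = mex{0} = 1
g(3) = mex{0} = 1
g(4) = mex{0,1} = 2
g(5) = mex{1} = 0
g(6) = mex{1,2} = 0
g(7) = mex{0,2} = 1
g(8) = mex{0} = 1
g(9) = mex{0,1} = 2
g(10) = mex{1} = 0
g(11) = mex{1,2} = 0
g(12) = mex{0,2} = 1
g(13) = mex{0} = 1
g(14) = mex{0,1} = 2
So g(14) = 2.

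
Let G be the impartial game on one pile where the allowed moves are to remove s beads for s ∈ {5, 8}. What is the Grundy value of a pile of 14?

Compute g(0), g(1), … for moves {5, 8}:
k:     0  1  2  3  4  5  6  7  8  9 10 11 12 13 14
g(k):  0  0  0  0  0  1  1  1  1  1  2  2  2  0  0
So g(14) = 0.

0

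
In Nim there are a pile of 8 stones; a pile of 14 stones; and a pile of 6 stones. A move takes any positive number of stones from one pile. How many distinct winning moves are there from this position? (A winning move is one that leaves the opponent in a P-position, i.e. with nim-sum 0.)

Compute the nim-sum pairwise:
8 ⊕ 14 = 6
6 ⊕ 6 = 0
The nim-sum is already 0, so every move leaves a nonzero nim-sum — there are no winning moves.

0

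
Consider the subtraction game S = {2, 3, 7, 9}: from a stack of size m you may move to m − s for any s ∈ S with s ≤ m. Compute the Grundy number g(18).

1

Grundy values for subtraction set {2, 3, 7, 9}:
k:     0  1  2  3  4  5  6  7  8  9 10 11 12 13 14 15 16 17 18
g(k):  0  0  1  1  2  0  0  1  1  2  2  0  3  1  2  2  0  0  1
So g(18) = 1.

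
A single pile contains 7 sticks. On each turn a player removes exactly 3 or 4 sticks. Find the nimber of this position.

0

Grundy values for subtraction set {3, 4}:
k:     0  1  2  3  4  5  6  7
g(k):  0  0  0  1  1  1  2  0
So g(7) = 0.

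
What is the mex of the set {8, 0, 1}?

The values 0, 1 are all present; 2 is the first non-negative integer missing from the set.

2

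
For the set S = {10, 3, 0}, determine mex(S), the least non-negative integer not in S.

1

0 is in the set but 1 is not, so the mex is 1.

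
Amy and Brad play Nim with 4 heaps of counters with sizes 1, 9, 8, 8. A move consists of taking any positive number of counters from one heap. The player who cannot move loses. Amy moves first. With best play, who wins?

Amy wins

Compute the nim-sum pairwise:
1 ⊕ 9 = 8
8 ⊕ 8 = 0
0 ⊕ 8 = 8
The nim-sum is 8 ≠ 0, so this is an N-position: the player to move can win; Amy has a winning move.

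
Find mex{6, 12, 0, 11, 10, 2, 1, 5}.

3

The values 0, 1, 2 are all present; 3 is the first non-negative integer missing from the set.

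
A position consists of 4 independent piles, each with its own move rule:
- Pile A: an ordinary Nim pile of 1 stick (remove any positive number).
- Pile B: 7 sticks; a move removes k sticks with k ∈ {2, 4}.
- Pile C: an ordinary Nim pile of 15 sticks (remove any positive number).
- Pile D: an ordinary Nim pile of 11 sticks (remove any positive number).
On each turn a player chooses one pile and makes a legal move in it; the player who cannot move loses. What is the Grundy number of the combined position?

Pile A is a plain Nim pile of size 1, so its Grundy value is 1.
Grundy values for pile B (subtraction set {2, 4}):
g(0) = mex{} = 0
g(1) = mex{} = 0
g(2) = mex{0} = 1
g(3) = mex{0} = 1
g(4) = mex{0,1} = 2
g(5) = mex{0,1} = 2
g(6) = mex{1,2} = 0
g(7) = mex{1,2} = 0
So g(7) = 0.
Pile C is a plain Nim pile of size 15, so its Grundy value is 15.
Pile D is a plain Nim pile of size 11, so its Grundy value is 11.
The value of a disjunctive sum is the nim-sum of the parts.
Combined value = 1 ⊕ 0 ⊕ 15 ⊕ 11 = 5.

5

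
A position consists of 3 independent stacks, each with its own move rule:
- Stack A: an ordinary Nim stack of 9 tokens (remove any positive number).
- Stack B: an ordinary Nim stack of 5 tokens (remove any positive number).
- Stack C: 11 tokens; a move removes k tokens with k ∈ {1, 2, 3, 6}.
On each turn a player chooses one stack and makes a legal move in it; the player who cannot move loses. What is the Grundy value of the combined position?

15

Stack A is a plain Nim stack of size 9, so its Grundy value is 9.
Stack B is a plain Nim stack of size 5, so its Grundy value is 5.
For stack C, compute g(0), g(1), … with moves {1, 2, 3, 6}:
k:     0  1  2  3  4  5  6  7  8  9 10 11
g(k):  0  1  2  3  0  1  2  3  0  1  2  3
So g(11) = 3.
The value of a disjunctive sum is the nim-sum of the parts.
Combined value = 9 ⊕ 5 ⊕ 3 = 15.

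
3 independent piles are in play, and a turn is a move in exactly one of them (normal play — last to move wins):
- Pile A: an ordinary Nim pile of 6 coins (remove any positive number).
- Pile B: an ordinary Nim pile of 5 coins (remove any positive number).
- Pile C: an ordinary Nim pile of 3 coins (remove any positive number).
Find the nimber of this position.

Pile A is a plain Nim pile of size 6, so its Grundy value is 6.
Pile B is a plain Nim pile of size 5, so its Grundy value is 5.
Pile C is a plain Nim pile of size 3, so its Grundy value is 3.
The value of a disjunctive sum is the nim-sum of the parts.
Combined value = 6 XOR 5 XOR 3 = 0.

0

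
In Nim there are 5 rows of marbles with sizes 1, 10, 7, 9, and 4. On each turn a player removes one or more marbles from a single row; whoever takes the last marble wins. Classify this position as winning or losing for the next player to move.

Winning position

Write each in binary and XOR column by column:
  0001  (1)
  1010  (10)
  0111  (7)
  1001  (9)
  0100  (4)
  ----
  0001  (1)
The nim-sum is 1 ≠ 0, so this is an N-position: the player to move can win.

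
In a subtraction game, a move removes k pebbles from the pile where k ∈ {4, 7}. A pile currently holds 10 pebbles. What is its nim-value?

2

Compute g(0), g(1), … for moves {4, 7}:
k:     0  1  2  3  4  5  6  7  8  9 10
g(k):  0  0  0  0  1  1  1  1  2  2  2
So g(10) = 2.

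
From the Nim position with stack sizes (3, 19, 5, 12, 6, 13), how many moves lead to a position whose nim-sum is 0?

Compute the nim-sum pairwise:
3 XOR 19 = 16
16 XOR 5 = 21
21 XOR 12 = 25
25 XOR 6 = 31
31 XOR 13 = 18
The overall nim-sum is X = 18. A stack of size p has a winning move iff p XOR X < p (reduce it to p XOR X).
  3: 3 XOR 18 = 17 ≥ 3 — no move.
  19: 19 XOR 18 = 1 < 19 — winning move (to 1).
  5: 5 XOR 18 = 23 ≥ 5 — no move.
  12: 12 XOR 18 = 30 ≥ 12 — no move.
  6: 6 XOR 18 = 20 ≥ 6 — no move.
  13: 13 XOR 18 = 31 ≥ 13 — no move.
That gives 1 winning move.

1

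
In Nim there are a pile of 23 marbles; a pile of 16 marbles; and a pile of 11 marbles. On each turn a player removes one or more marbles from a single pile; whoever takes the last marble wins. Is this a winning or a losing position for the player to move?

Winning position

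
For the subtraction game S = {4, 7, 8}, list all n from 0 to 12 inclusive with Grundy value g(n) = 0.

Compute g(0), g(1), … for moves {4, 7, 8}:
g(0) = mex{} = 0
g(1) = mex{} = 0
g(2) = mex{} = 0
g(3) = mex{} = 0
g(4) = mex{0} = 1
g(5) = mex{0} = 1
g(6) = mex{0} = 1
g(7) = mex{0} = 1
g(8) = mex{0,1} = 2
g(9) = mex{0,1} = 2
g(10) = mex{0,1} = 2
g(11) = mex{0,1} = 2
g(12) = mex{1,2} = 0
The P-positions (g = 0) in 0..12 are 0, 1, 2, 3, 12.

0, 1, 2, 3, 12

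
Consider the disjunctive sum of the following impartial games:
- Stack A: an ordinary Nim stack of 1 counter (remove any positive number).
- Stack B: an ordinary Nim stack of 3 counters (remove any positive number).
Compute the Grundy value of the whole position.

Stack A is a plain Nim stack of size 1, so its Grundy value is 1.
Stack B is a plain Nim stack of size 3, so its Grundy value is 3.
By the Sprague-Grundy theorem, the Grundy value of a sum of independent games is the XOR of the component values.
Combined value = 1 ⊕ 3 = 2.

2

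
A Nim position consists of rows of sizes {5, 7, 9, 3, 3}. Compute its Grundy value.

Bitwise XOR of the heap sizes:
  0101  (5)
  0111  (7)
  1001  (9)
  0011  (3)
  0011  (3)
  ----
  1011  (11)

11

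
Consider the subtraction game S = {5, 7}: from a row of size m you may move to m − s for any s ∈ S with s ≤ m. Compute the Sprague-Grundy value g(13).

0

Compute g(0), g(1), … for moves {5, 7}:
g(0) = mex{} = 0
g(1) = mex{} = 0
g(2) = mex{} = 0
g(3) = mex{} = 0
g(4) = mex{} = 0
g(5) = mex{0} = 1
g(6) = mex{0} = 1
g(7) = mex{0} = 1
g(8) = mex{0} = 1
g(9) = mex{0} = 1
g(10) = mex{0,1} = 2
g(11) = mex{0,1} = 2
g(12) = mex{1} = 0
g(13) = mex{1} = 0
So g(13) = 0.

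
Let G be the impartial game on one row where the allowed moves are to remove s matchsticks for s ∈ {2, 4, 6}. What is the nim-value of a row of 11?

Build the Grundy sequence with g(k) = mex{g(k−s) : s ∈ {2, 4, 6}, s ≤ k}:
g(0) = mex{} = 0
g(1) = mex{} = 0
g(2) = mex{0} = 1
g(3) = mex{0} = 1
g(4) = mex{0,1} = 2
g(5) = mex{0,1} = 2
g(6) = mex{0,1,2} = 3
g(7) = mex{0,1,2} = 3
g(8) = mex{1,2,3} = 0
g(9) = mex{1,2,3} = 0
g(10) = mex{0,2,3} = 1
g(11) = mex{0,2,3} = 1
So g(11) = 1.

1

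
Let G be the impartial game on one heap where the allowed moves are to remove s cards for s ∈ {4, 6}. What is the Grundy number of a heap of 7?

1

Compute g(0), g(1), … for moves {4, 6}:
g(0) = mex{} = 0
g(1) = mex{} = 0
g(2) = mex{} = 0
g(3) = mex{} = 0
g(4) = mex{0} = 1
g(5) = mex{0} = 1
g(6) = mex{0} = 1
g(7) = mex{0} = 1
So g(7) = 1.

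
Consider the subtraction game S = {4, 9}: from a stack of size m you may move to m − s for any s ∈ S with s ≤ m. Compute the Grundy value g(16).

Compute g(0), g(1), … for moves {4, 9}:
k:     0  1  2  3  4  5  6  7  8  9 10 11 12 13 14 15 16
g(k):  0  0  0  0  1  1  1  1  0  2  2  2  1  0  0  0  0
So g(16) = 0.

0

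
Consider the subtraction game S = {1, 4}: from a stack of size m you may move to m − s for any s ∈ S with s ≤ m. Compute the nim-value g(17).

0

Grundy values for subtraction set {1, 4}:
k:     0  1  2  3  4  5  6  7  8  9 10 11 12 13 14 15 16 17
g(k):  0  1  0  1  2  0  1  0  1  2  0  1  0  1  2  0  1  0
So g(17) = 0.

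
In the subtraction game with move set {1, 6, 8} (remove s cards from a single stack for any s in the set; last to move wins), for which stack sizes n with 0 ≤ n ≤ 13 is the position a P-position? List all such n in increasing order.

0, 2, 4, 7, 9, 11

Compute g(0), g(1), … for moves {1, 6, 8}:
g(0) = mex{} = 0
g(1) = mex{0} = 1
g(2) = mex{1} = 0
g(3) = mex{0} = 1
g(4) = mex{1} = 0
g(5) = mex{0} = 1
g(6) = mex{0,1} = 2
g(7) = mex{1,2} = 0
g(8) = mex{0} = 1
g(9) = mex{1} = 0
g(10) = mex{0} = 1
g(11) = mex{1} = 0
g(12) = mex{0,2} = 1
g(13) = mex{0,1} = 2
The P-positions (g = 0) in 0..13 are 0, 2, 4, 7, 9, 11.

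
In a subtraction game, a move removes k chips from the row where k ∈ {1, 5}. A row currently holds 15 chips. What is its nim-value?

1

Grundy values for subtraction set {1, 5}:
k:     0  1  2  3  4  5  6  7  8  9 10 11 12 13 14 15
g(k):  0  1  0  1  0  1  0  1  0  1  0  1  0  1  0  1
So g(15) = 1.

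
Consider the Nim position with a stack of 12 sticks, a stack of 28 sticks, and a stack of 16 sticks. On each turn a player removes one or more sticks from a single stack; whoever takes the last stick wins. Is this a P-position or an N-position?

P-position

In binary:
  01100  (12)
  11100  (28)
  10000  (16)
  -----
  00000  (0)
The nim-sum is 0, so this is a P-position: the player to move is in a losing position under optimal play.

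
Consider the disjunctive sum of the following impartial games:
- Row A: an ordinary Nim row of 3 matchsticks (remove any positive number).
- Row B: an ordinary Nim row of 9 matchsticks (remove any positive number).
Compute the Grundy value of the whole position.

Row A is a plain Nim row of size 3, so its Grundy value is 3.
Row B is a plain Nim row of size 9, so its Grundy value is 9.
By the Sprague-Grundy theorem, the Grundy value of a sum of independent games is the XOR of the component values.
Combined value = 3 ⊕ 9 = 10.

10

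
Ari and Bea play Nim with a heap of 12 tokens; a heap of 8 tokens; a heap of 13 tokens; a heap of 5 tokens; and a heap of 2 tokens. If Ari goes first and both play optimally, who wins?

In binary:
  1100  (12)
  1000  (8)
  1101  (13)
  0101  (5)
  0010  (2)
  ----
  1110  (14)
The nim-sum is 14 ≠ 0, so this is an N-position: the player to move can win; Ari has a winning move.

Ari wins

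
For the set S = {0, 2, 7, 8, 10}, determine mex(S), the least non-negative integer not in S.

0 is in the set but 1 is not, so the mex is 1.

1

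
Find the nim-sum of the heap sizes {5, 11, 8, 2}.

Compute the nim-sum pairwise:
5 ⊕ 11 = 14
14 ⊕ 8 = 6
6 ⊕ 2 = 4

4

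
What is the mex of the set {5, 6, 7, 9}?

0 is not in the set, so the mex is 0.

0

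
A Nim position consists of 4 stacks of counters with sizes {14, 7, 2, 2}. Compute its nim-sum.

Compute the nim-sum pairwise:
14 ^ 7 = 9
9 ^ 2 = 11
11 ^ 2 = 9

9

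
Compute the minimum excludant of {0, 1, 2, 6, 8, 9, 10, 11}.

3

The values 0, 1, 2 are all present; 3 is the first non-negative integer missing from the set.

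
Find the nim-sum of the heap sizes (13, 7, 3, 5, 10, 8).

Compute the nim-sum pairwise:
13 XOR 7 = 10
10 XOR 3 = 9
9 XOR 5 = 12
12 XOR 10 = 6
6 XOR 8 = 14

14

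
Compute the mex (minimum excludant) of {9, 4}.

0

0 is not in the set, so the mex is 0.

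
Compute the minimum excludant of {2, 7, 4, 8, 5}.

0 is not in the set, so the mex is 0.

0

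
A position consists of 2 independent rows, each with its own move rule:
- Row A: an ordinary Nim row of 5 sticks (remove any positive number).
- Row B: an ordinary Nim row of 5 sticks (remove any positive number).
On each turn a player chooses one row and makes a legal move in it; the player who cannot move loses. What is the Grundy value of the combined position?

Row A is a plain Nim row of size 5, so its Grundy value is 5.
Row B is a plain Nim row of size 5, so its Grundy value is 5.
By the Sprague-Grundy theorem, the Grundy value of a sum of independent games is the XOR of the component values.
Combined value = 5 XOR 5 = 0.

0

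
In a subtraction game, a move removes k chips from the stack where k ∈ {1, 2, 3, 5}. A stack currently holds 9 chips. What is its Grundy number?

Grundy values for subtraction set {1, 2, 3, 5}:
g(0) = mex{} = 0
g(1) = mex{0} = 1
g(2) = mex{0,1} = 2
g(3) = mex{0,1,2} = 3
g(4) = mex{1,2,3} = 0
g(5) = mex{0,2,3} = 1
g(6) = mex{0,1,3} = 2
g(7) = mex{0,1,2} = 3
g(8) = mex{1,2,3} = 0
g(9) = mex{0,2,3} = 1
So g(9) = 1.

1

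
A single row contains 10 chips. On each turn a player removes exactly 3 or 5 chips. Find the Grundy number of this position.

0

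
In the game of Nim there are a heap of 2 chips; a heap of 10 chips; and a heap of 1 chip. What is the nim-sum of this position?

9

Write each in binary and XOR column by column:
  0010  (2)
  1010  (10)
  0001  (1)
  ----
  1001  (9)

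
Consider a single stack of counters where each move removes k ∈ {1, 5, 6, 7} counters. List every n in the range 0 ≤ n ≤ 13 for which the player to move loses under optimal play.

0, 2, 4, 12

Compute g(0), g(1), … for moves {1, 5, 6, 7}:
k:     0  1  2  3  4  5  6  7  8  9 10 11 12 13
g(k):  0  1  0  1  0  1  2  3  2  3  2  3  0  1
The P-positions (g = 0) in 0..13 are 0, 2, 4, 12.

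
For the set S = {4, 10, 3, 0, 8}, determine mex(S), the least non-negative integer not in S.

1

0 is in the set but 1 is not, so the mex is 1.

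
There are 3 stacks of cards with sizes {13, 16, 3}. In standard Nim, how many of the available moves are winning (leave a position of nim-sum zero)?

1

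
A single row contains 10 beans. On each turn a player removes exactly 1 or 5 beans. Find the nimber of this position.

Compute g(0), g(1), … for moves {1, 5}:
g(0) = mex{} = 0
g(1) = mex{0} = 1
g(2) = mex{1} = 0
g(3) = mex{0} = 1
g(4) = mex{1} = 0
g(5) = mex{0} = 1
g(6) = mex{1} = 0
g(7) = mex{0} = 1
g(8) = mex{1} = 0
g(9) = mex{0} = 1
g(10) = mex{1} = 0
So g(10) = 0.

0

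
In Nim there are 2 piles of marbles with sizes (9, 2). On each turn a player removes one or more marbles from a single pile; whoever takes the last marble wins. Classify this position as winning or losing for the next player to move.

Winning position

Compute the nim-sum pairwise:
9 ⊕ 2 = 11
The nim-sum is 11 ≠ 0, so this is an N-position: the player to move can win.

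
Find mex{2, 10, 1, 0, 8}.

The values 0, 1, 2 are all present; 3 is the first non-negative integer missing from the set.

3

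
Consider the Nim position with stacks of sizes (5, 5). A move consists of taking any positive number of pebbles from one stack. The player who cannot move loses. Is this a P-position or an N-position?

Nim-sum: 5 ^ 5 = 0.
The nim-sum is 0, so this is a P-position: the player to move is in a losing position under optimal play.

P-position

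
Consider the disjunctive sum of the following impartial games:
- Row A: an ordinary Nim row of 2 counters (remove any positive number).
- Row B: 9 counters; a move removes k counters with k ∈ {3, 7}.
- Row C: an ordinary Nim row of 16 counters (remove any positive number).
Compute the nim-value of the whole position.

Row A is a plain Nim row of size 2, so its Grundy value is 2.
Build the Grundy sequence for row B with g(k) = mex{g(k−s) : s ∈ {3, 7}, s ≤ k}:
g(0) = mex{} = 0
g(1) = mex{} = 0
g(2) = mex{} = 0
g(3) = mex{0} = 1
g(4) = mex{0} = 1
g(5) = mex{0} = 1
g(6) = mex{1} = 0
g(7) = mex{0,1} = 2
g(8) = mex{0,1} = 2
g(9) = mex{0} = 1
So g(9) = 1.
Row C is a plain Nim row of size 16, so its Grundy value is 16.
The value of a disjunctive sum is the nim-sum of the parts.
Combined value = 2 ⊕ 1 ⊕ 16 = 19.

19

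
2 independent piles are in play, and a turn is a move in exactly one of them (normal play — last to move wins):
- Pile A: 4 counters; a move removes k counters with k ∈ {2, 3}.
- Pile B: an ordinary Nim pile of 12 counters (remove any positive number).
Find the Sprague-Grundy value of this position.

14

Grundy values for pile A (subtraction set {2, 3}):
g(0) = mex{} = 0
g(1) = mex{} = 0
g(2) = mex{0} = 1
g(3) = mex{0} = 1
g(4) = mex{0,1} = 2
So g(4) = 2.
Pile B is a plain Nim pile of size 12, so its Grundy value is 12.
The value of a disjunctive sum is the nim-sum of the parts.
Combined value = 2 ⊕ 12 = 14.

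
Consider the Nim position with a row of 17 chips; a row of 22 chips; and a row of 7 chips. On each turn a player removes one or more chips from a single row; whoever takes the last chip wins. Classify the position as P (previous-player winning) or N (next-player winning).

P-position

Write each in binary and XOR column by column:
  10001  (17)
  10110  (22)
  00111  (7)
  -----
  00000  (0)
The nim-sum is 0, so this is a P-position: the player to move is in a losing position under optimal play.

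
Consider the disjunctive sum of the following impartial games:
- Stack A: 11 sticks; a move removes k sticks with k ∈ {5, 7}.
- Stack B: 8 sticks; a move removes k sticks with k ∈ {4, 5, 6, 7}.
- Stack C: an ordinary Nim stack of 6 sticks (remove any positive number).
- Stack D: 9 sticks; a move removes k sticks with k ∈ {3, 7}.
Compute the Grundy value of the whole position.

7

Grundy values for stack A (subtraction set {5, 7}):
g(0) = mex{} = 0
g(1) = mex{} = 0
g(2) = mex{} = 0
g(3) = mex{} = 0
g(4) = mex{} = 0
g(5) = mex{0} = 1
g(6) = mex{0} = 1
g(7) = mex{0} = 1
g(8) = mex{0} = 1
g(9) = mex{0} = 1
g(10) = mex{0,1} = 2
g(11) = mex{0,1} = 2
So g(11) = 2.
For stack B, compute g(0), g(1), … with moves {4, 5, 6, 7}:
k:     0  1  2  3  4  5  6  7  8
g(k):  0  0  0  0  1  1  1  1  2
So g(8) = 2.
Stack C is a plain Nim stack of size 6, so its Grundy value is 6.
For stack D, compute g(0), g(1), … with moves {3, 7}:
k:     0  1  2  3  4  5  6  7  8  9
g(k):  0  0  0  1  1  1  0  2  2  1
So g(9) = 1.
By the Sprague-Grundy theorem, the Grundy value of a sum of independent games is the XOR of the component values.
Combined value = 2 ⊕ 2 ⊕ 6 ⊕ 1 = 7.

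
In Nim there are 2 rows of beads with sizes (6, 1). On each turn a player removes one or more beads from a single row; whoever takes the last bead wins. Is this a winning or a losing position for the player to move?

Winning position

Compute the nim-sum pairwise:
6 XOR 1 = 7
The nim-sum is 7 ≠ 0, so this is an N-position: the player to move can win.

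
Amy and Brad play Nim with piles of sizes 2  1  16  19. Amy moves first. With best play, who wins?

Compute the nim-sum pairwise:
2 XOR 1 = 3
3 XOR 16 = 19
19 XOR 19 = 0
The nim-sum is 0, so this is a P-position: the player to move is in a losing position under optimal play; Amy is about to move from it and so loses — Brad wins.

Brad wins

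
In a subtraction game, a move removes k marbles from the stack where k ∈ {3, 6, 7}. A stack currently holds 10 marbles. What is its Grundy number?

0

Build the Grundy sequence with g(k) = mex{g(k−s) : s ∈ {3, 6, 7}, s ≤ k}:
k:     0  1  2  3  4  5  6  7  8  9 10
g(k):  0  0  0  1  1  1  2  2  2  3  0
So g(10) = 0.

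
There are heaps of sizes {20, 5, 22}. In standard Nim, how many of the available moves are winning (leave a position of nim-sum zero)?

3

Nim-sum: 20 ⊕ 5 ⊕ 22 = 7.
The overall nim-sum is X = 7. A heap of size p has a winning move iff p XOR X < p (reduce it to p XOR X).
  20: 20 XOR 7 = 19 < 20 — winning move (to 19).
  5: 5 XOR 7 = 2 < 5 — winning move (to 2).
  22: 22 XOR 7 = 17 < 22 — winning move (to 17).
That gives 3 winning moves.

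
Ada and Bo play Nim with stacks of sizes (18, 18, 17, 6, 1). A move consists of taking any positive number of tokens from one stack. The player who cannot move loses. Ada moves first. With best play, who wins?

Ada wins

Compute the nim-sum pairwise:
18 XOR 18 = 0
0 XOR 17 = 17
17 XOR 6 = 23
23 XOR 1 = 22
The nim-sum is 22 ≠ 0, so this is an N-position: the player to move can win; Ada has a winning move.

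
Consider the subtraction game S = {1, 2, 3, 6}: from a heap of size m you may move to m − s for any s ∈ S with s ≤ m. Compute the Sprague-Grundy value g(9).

1

Grundy values for subtraction set {1, 2, 3, 6}:
g(0) = mex{} = 0
g(1) = mex{0} = 1
g(2) = mex{0,1} = 2
g(3) = mex{0,1,2} = 3
g(4) = mex{1,2,3} = 0
g(5) = mex{0,2,3} = 1
g(6) = mex{0,1,3} = 2
g(7) = mex{0,1,2} = 3
g(8) = mex{1,2,3} = 0
g(9) = mex{0,2,3} = 1
So g(9) = 1.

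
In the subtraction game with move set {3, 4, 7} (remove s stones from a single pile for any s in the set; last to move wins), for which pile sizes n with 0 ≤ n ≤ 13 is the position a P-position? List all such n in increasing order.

Compute g(0), g(1), … for moves {3, 4, 7}:
g(0) = mex{} = 0
g(1) = mex{} = 0
g(2) = mex{} = 0
g(3) = mex{0} = 1
g(4) = mex{0} = 1
g(5) = mex{0} = 1
g(6) = mex{0,1} = 2
g(7) = mex{0,1} = 2
g(8) = mex{0,1} = 2
g(9) = mex{0,1,2} = 3
g(10) = mex{1,2} = 0
g(11) = mex{1,2} = 0
g(12) = mex{1,2,3} = 0
g(13) = mex{0,2,3} = 1
The P-positions (g = 0) in 0..13 are 0, 1, 2, 10, 11, 12.

0, 1, 2, 10, 11, 12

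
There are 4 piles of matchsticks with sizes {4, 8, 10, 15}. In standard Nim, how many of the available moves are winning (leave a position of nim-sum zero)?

Write each in binary and XOR column by column:
  0100  (4)
  1000  (8)
  1010  (10)
  1111  (15)
  ----
  1001  (9)
The overall nim-sum is X = 9. A pile of size p has a winning move iff p XOR X < p (reduce it to p XOR X).
  4: 4 XOR 9 = 13 ≥ 4 — no move.
  8: 8 XOR 9 = 1 < 8 — winning move (to 1).
  10: 10 XOR 9 = 3 < 10 — winning move (to 3).
  15: 15 XOR 9 = 6 < 15 — winning move (to 6).
That gives 3 winning moves.

3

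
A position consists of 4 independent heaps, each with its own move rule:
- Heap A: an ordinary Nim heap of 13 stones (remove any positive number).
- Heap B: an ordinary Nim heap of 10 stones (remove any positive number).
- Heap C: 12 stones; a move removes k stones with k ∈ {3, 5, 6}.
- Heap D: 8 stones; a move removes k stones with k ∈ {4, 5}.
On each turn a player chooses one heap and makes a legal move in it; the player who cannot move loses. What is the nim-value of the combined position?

Heap A is a plain Nim heap of size 13, so its Grundy value is 13.
Heap B is a plain Nim heap of size 10, so its Grundy value is 10.
Build the Grundy sequence for heap C with g(k) = mex{g(k−s) : s ∈ {3, 5, 6}, s ≤ k}:
k:     0  1  2  3  4  5  6  7  8  9 10 11 12
g(k):  0  0  0  1  1  1  2  2  2  0  0  0  1
So g(12) = 1.
For heap D, compute g(0), g(1), … with moves {4, 5}:
k:     0  1  2  3  4  5  6  7  8
g(k):  0  0  0  0  1  1  1  1  2
So g(8) = 2.
The value of a disjunctive sum is the nim-sum of the parts.
Combined value = 13 XOR 10 XOR 1 XOR 2 = 4.

4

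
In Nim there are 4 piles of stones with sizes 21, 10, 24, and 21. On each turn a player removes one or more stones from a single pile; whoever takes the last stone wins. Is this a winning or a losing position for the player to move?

Nim-sum: 21 ^ 10 ^ 24 ^ 21 = 18.
The nim-sum is 18 ≠ 0, so this is an N-position: the player to move can win.

Winning position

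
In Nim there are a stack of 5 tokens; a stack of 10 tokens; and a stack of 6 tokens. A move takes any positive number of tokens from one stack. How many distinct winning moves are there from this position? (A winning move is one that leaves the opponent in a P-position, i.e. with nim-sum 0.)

Compute the nim-sum pairwise:
5 ^ 10 = 15
15 ^ 6 = 9
The overall nim-sum is X = 9. A stack of size p has a winning move iff p XOR X < p (reduce it to p XOR X).
  5: 5 XOR 9 = 12 ≥ 5 — no move.
  10: 10 XOR 9 = 3 < 10 — winning move (to 3).
  6: 6 XOR 9 = 15 ≥ 6 — no move.
That gives 1 winning move.

1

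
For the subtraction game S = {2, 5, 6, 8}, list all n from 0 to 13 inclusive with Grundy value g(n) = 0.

0, 1, 4, 11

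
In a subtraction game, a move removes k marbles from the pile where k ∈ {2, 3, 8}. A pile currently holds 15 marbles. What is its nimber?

0

Build the Grundy sequence with g(k) = mex{g(k−s) : s ∈ {2, 3, 8}, s ≤ k}:
k:     0  1  2  3  4  5  6  7  8  9 10 11 12 13 14 15
g(k):  0  0  1  1  2  0  0  1  1  2  0  0  1  1  2  0
So g(15) = 0.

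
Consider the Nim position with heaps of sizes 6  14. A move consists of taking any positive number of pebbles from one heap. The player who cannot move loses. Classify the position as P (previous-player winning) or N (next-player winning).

In binary:
  0110  (6)
  1110  (14)
  ----
  1000  (8)
The nim-sum is 8 ≠ 0, so this is an N-position: the player to move can win.

N-position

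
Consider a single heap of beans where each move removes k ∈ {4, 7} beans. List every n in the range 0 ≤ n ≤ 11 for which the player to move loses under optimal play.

0, 1, 2, 3, 11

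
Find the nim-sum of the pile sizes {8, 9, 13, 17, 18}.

15

Compute the nim-sum pairwise:
8 ⊕ 9 = 1
1 ⊕ 13 = 12
12 ⊕ 17 = 29
29 ⊕ 18 = 15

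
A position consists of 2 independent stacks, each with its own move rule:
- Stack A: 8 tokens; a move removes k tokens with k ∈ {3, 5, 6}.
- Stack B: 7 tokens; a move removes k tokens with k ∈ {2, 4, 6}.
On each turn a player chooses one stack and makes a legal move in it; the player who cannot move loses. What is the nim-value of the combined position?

For stack A, compute g(0), g(1), … with moves {3, 5, 6}:
g(0) = mex{} = 0
g(1) = mex{} = 0
g(2) = mex{} = 0
g(3) = mex{0} = 1
g(4) = mex{0} = 1
g(5) = mex{0} = 1
g(6) = mex{0,1} = 2
g(7) = mex{0,1} = 2
g(8) = mex{0,1} = 2
So g(8) = 2.
For stack B, compute g(0), g(1), … with moves {2, 4, 6}:
k:     0  1  2  3  4  5  6  7
g(k):  0  0  1  1  2  2  3  3
So g(7) = 3.
The value of a disjunctive sum is the nim-sum of the parts.
Combined value = 2 XOR 3 = 1.

1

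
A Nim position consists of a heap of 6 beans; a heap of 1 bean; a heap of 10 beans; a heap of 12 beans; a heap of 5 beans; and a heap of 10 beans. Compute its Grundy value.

Nim-sum: 6 ^ 1 ^ 10 ^ 12 ^ 5 ^ 10 = 14.

14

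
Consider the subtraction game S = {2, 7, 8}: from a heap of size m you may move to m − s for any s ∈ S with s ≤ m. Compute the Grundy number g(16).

1

Grundy values for subtraction set {2, 7, 8}:
k:     0  1  2  3  4  5  6  7  8  9 10 11 12 13 14 15 16
g(k):  0  0  1  1  0  0  1  1  2  2  0  3  1  2  0  0  1
So g(16) = 1.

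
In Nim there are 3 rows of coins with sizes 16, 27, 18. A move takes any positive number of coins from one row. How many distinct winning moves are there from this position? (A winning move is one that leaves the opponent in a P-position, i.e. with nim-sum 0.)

Bitwise XOR of the heap sizes:
  10000  (16)
  11011  (27)
  10010  (18)
  -----
  11001  (25)
The overall nim-sum is X = 25. A row of size p has a winning move iff p XOR X < p (reduce it to p XOR X).
  16: 16 XOR 25 = 9 < 16 — winning move (to 9).
  27: 27 XOR 25 = 2 < 27 — winning move (to 2).
  18: 18 XOR 25 = 11 < 18 — winning move (to 11).
That gives 3 winning moves.

3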